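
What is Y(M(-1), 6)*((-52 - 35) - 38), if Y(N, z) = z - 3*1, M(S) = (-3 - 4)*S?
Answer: -375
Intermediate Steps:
M(S) = -7*S
Y(N, z) = -3 + z (Y(N, z) = z - 3 = -3 + z)
Y(M(-1), 6)*((-52 - 35) - 38) = (-3 + 6)*((-52 - 35) - 38) = 3*(-87 - 38) = 3*(-125) = -375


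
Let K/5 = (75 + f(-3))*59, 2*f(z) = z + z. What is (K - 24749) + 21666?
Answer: 18157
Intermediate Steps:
f(z) = z (f(z) = (z + z)/2 = (2*z)/2 = z)
K = 21240 (K = 5*((75 - 3)*59) = 5*(72*59) = 5*4248 = 21240)
(K - 24749) + 21666 = (21240 - 24749) + 21666 = -3509 + 21666 = 18157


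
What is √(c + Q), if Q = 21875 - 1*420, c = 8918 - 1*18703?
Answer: √11670 ≈ 108.03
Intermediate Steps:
c = -9785 (c = 8918 - 18703 = -9785)
Q = 21455 (Q = 21875 - 420 = 21455)
√(c + Q) = √(-9785 + 21455) = √11670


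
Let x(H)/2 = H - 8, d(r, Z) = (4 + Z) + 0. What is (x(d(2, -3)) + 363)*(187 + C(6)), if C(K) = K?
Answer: 67357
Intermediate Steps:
d(r, Z) = 4 + Z
x(H) = -16 + 2*H (x(H) = 2*(H - 8) = 2*(-8 + H) = -16 + 2*H)
(x(d(2, -3)) + 363)*(187 + C(6)) = ((-16 + 2*(4 - 3)) + 363)*(187 + 6) = ((-16 + 2*1) + 363)*193 = ((-16 + 2) + 363)*193 = (-14 + 363)*193 = 349*193 = 67357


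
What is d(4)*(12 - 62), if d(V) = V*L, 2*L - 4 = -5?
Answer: 100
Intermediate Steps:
L = -½ (L = 2 + (½)*(-5) = 2 - 5/2 = -½ ≈ -0.50000)
d(V) = -V/2 (d(V) = V*(-½) = -V/2)
d(4)*(12 - 62) = (-½*4)*(12 - 62) = -2*(-50) = 100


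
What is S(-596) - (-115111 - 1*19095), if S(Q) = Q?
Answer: 133610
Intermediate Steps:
S(-596) - (-115111 - 1*19095) = -596 - (-115111 - 1*19095) = -596 - (-115111 - 19095) = -596 - 1*(-134206) = -596 + 134206 = 133610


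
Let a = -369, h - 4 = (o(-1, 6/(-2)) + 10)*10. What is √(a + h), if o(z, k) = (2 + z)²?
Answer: I*√255 ≈ 15.969*I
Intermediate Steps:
h = 114 (h = 4 + ((2 - 1)² + 10)*10 = 4 + (1² + 10)*10 = 4 + (1 + 10)*10 = 4 + 11*10 = 4 + 110 = 114)
√(a + h) = √(-369 + 114) = √(-255) = I*√255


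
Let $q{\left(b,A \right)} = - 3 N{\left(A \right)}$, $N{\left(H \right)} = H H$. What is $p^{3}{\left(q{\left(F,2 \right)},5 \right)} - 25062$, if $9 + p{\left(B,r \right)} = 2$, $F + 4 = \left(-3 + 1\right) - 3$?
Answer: $-25405$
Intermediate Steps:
$N{\left(H \right)} = H^{2}$
$F = -9$ ($F = -4 + \left(\left(-3 + 1\right) - 3\right) = -4 - 5 = -9$)
$q{\left(b,A \right)} = - 3 A^{2}$
$p{\left(B,r \right)} = -7$ ($p{\left(B,r \right)} = -9 + 2 = -7$)
$p^{3}{\left(q{\left(F,2 \right)},5 \right)} - 25062 = \left(-7\right)^{3} - 25062 = -343 - 25062 = -25405$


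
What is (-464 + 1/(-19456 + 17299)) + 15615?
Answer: 32680706/2157 ≈ 15151.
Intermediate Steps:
(-464 + 1/(-19456 + 17299)) + 15615 = (-464 + 1/(-2157)) + 15615 = (-464 - 1/2157) + 15615 = -1000849/2157 + 15615 = 32680706/2157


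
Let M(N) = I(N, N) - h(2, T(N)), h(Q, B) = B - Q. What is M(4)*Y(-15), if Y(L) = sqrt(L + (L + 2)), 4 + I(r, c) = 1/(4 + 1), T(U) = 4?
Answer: -58*I*sqrt(7)/5 ≈ -30.691*I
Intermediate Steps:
I(r, c) = -19/5 (I(r, c) = -4 + 1/(4 + 1) = -4 + 1/5 = -19/5)
M(N) = -29/5 (M(N) = -19/5 - (4 - 1*2) = -19/5 - (4 - 2) = -19/5 - 1*2 = -19/5 - 2 = -29/5)
Y(L) = sqrt(2 + 2*L) (Y(L) = sqrt(L + (2 + L)) = sqrt(2 + 2*L))
M(4)*Y(-15) = -29*sqrt(2 + 2*(-15))/5 = -29*sqrt(2 - 30)/5 = -58*I*sqrt(7)/5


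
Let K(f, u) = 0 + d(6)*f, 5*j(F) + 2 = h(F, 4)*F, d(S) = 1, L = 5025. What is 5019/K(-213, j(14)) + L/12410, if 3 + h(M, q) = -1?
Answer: -4081031/176222 ≈ -23.158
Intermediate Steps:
h(M, q) = -4 (h(M, q) = -3 - 1 = -4)
j(F) = -2/5 - 4*F/5 (j(F) = -2/5 + (-4*F)/5 = -2/5 - 4*F/5)
K(f, u) = f (K(f, u) = 0 + 1*f = 0 + f = f)
5019/K(-213, j(14)) + L/12410 = 5019/(-213) + 5025/12410 = 5019*(-1/213) + 5025*(1/12410) = -1673/71 + 1005/2482 = -4081031/176222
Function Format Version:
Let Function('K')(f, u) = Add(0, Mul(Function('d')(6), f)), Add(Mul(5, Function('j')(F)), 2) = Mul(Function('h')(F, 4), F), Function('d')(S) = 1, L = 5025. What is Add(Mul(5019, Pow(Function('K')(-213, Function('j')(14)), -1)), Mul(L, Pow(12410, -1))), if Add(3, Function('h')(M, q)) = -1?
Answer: Rational(-4081031, 176222) ≈ -23.158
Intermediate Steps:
Function('h')(M, q) = -4 (Function('h')(M, q) = Add(-3, -1) = -4)
Function('j')(F) = Add(Rational(-2, 5), Mul(Rational(-4, 5), F)) (Function('j')(F) = Add(Rational(-2, 5), Mul(Rational(1, 5), Mul(-4, F))) = Add(Rational(-2, 5), Mul(Rational(-4, 5), F)))
Function('K')(f, u) = f (Function('K')(f, u) = Add(0, Mul(1, f)) = Add(0, f) = f)
Add(Mul(5019, Pow(Function('K')(-213, Function('j')(14)), -1)), Mul(L, Pow(12410, -1))) = Add(Mul(5019, Pow(-213, -1)), Mul(5025, Pow(12410, -1))) = Add(Mul(5019, Rational(-1, 213)), Mul(5025, Rational(1, 12410))) = Add(Rational(-1673, 71), Rational(1005, 2482)) = Rational(-4081031, 176222)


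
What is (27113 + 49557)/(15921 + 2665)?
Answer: 38335/9293 ≈ 4.1251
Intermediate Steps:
(27113 + 49557)/(15921 + 2665) = 76670/18586 = 76670*(1/18586) = 38335/9293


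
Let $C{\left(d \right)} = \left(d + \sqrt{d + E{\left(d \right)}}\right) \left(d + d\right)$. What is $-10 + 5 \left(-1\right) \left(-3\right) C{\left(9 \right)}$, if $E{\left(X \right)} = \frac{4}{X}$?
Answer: $2420 + 90 \sqrt{85} \approx 3249.8$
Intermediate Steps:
$C{\left(d \right)} = 2 d \left(d + \sqrt{d + \frac{4}{d}}\right)$ ($C{\left(d \right)} = \left(d + \sqrt{d + \frac{4}{d}}\right) \left(d + d\right) = \left(d + \sqrt{d + \frac{4}{d}}\right) 2 d = 2 d \left(d + \sqrt{d + \frac{4}{d}}\right)$)
$-10 + 5 \left(-1\right) \left(-3\right) C{\left(9 \right)} = -10 + 5 \left(-1\right) \left(-3\right) 2 \cdot 9 \left(9 + \sqrt{\frac{4 + 9^{2}}{9}}\right) = -10 + \left(-5\right) \left(-3\right) 2 \cdot 9 \left(9 + \sqrt{\frac{4 + 81}{9}}\right) = -10 + 15 \cdot 2 \cdot 9 \left(9 + \sqrt{\frac{1}{9} \cdot 85}\right) = -10 + 15 \cdot 2 \cdot 9 \left(9 + \sqrt{\frac{85}{9}}\right) = -10 + 15 \cdot 2 \cdot 9 \left(9 + \frac{\sqrt{85}}{3}\right) = -10 + 15 \left(162 + 6 \sqrt{85}\right) = -10 + \left(2430 + 90 \sqrt{85}\right) = 2420 + 90 \sqrt{85}$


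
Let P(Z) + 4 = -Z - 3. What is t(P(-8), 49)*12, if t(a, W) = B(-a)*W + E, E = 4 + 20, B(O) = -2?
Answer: -888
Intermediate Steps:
E = 24
P(Z) = -7 - Z (P(Z) = -4 + (-Z - 3) = -4 + (-3 - Z) = -7 - Z)
t(a, W) = 24 - 2*W (t(a, W) = -2*W + 24 = 24 - 2*W)
t(P(-8), 49)*12 = (24 - 2*49)*12 = (24 - 98)*12 = -74*12 = -888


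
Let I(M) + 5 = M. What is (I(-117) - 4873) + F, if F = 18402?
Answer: 13407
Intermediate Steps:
I(M) = -5 + M
(I(-117) - 4873) + F = ((-5 - 117) - 4873) + 18402 = (-122 - 4873) + 18402 = -4995 + 18402 = 13407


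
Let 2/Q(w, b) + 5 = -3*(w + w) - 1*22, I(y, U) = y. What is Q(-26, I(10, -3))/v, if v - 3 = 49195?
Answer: 1/3173271 ≈ 3.1513e-7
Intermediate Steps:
v = 49198 (v = 3 + 49195 = 49198)
Q(w, b) = 2/(-27 - 6*w) (Q(w, b) = 2/(-5 + (-3*(w + w) - 1*22)) = 2/(-5 + (-6*w - 22)) = 2/(-5 + (-22 - 6*w)) = 2/(-27 - 6*w))
Q(-26, I(10, -3))/v = -2/(27 + 6*(-26))/49198 = -2/(27 - 156)*(1/49198) = -2/(-129)*(1/49198) = -2*(-1/129)*(1/49198) = (2/129)*(1/49198) = 1/3173271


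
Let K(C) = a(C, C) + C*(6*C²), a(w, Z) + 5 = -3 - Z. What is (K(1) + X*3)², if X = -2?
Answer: 81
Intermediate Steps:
a(w, Z) = -8 - Z (a(w, Z) = -5 + (-3 - Z) = -8 - Z)
K(C) = -8 - C + 6*C³ (K(C) = (-8 - C) + C*(6*C²) = (-8 - C) + 6*C³ = -8 - C + 6*C³)
(K(1) + X*3)² = ((-8 - 1*1 + 6*1³) - 2*3)² = ((-8 - 1 + 6*1) - 6)² = ((-8 - 1 + 6) - 6)² = (-3 - 6)² = (-9)² = 81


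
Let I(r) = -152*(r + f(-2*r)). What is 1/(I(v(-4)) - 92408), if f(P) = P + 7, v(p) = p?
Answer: -1/94080 ≈ -1.0629e-5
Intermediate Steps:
f(P) = 7 + P
I(r) = -1064 + 152*r (I(r) = -152*(r + (7 - 2*r)) = -152*(7 - r) = -1064 + 152*r)
1/(I(v(-4)) - 92408) = 1/((-1064 + 152*(-4)) - 92408) = 1/((-1064 - 608) - 92408) = 1/(-1672 - 92408) = 1/(-94080) = -1/94080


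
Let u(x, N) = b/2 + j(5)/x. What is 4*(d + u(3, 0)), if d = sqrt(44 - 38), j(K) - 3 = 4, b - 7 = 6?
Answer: 106/3 + 4*sqrt(6) ≈ 45.131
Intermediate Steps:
b = 13 (b = 7 + 6 = 13)
j(K) = 7 (j(K) = 3 + 4 = 7)
d = sqrt(6) ≈ 2.4495
u(x, N) = 13/2 + 7/x
4*(d + u(3, 0)) = 4*(sqrt(6) + (13/2 + 7/3)) = 4*(sqrt(6) + 53/6) = 4*(53/6 + sqrt(6)) = 106/3 + 4*sqrt(6)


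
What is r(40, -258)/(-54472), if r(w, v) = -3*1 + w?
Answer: -37/54472 ≈ -0.00067925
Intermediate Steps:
r(w, v) = -3 + w
r(40, -258)/(-54472) = (-3 + 40)/(-54472) = 37*(-1/54472) = -37/54472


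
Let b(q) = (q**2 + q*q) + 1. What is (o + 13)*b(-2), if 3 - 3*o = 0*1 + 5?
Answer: 111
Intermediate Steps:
b(q) = 1 + 2*q**2 (b(q) = (q**2 + q**2) + 1 = 2*q**2 + 1 = 1 + 2*q**2)
o = -2/3 (o = 1 - (0*1 + 5)/3 = 1 - (0 + 5)/3 = 1 - 1/3*5 = 1 - 5/3 = -2/3 ≈ -0.66667)
(o + 13)*b(-2) = (-2/3 + 13)*(1 + 2*(-2)**2) = 37*(1 + 2*4)/3 = 37*(1 + 8)/3 = (37/3)*9 = 111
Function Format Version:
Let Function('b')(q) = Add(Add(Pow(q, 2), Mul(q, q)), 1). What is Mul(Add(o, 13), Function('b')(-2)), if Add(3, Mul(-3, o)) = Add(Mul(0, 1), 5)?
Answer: 111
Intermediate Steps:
Function('b')(q) = Add(1, Mul(2, Pow(q, 2))) (Function('b')(q) = Add(Add(Pow(q, 2), Pow(q, 2)), 1) = Add(Mul(2, Pow(q, 2)), 1) = Add(1, Mul(2, Pow(q, 2))))
o = Rational(-2, 3) (o = Add(1, Mul(Rational(-1, 3), Add(Mul(0, 1), 5))) = Add(1, Mul(Rational(-1, 3), Add(0, 5))) = Add(1, Mul(Rational(-1, 3), 5)) = Add(1, Rational(-5, 3)) = Rational(-2, 3) ≈ -0.66667)
Mul(Add(o, 13), Function('b')(-2)) = Mul(Add(Rational(-2, 3), 13), Add(1, Mul(2, Pow(-2, 2)))) = Mul(Rational(37, 3), Add(1, Mul(2, 4))) = Mul(Rational(37, 3), Add(1, 8)) = Mul(Rational(37, 3), 9) = 111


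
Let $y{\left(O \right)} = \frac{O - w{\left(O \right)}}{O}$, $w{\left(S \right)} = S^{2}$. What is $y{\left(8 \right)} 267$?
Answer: $-1869$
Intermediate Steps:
$y{\left(O \right)} = \frac{O - O^{2}}{O}$
$y{\left(8 \right)} 267 = \left(1 - 8\right) 267 = \left(-7\right) 267 = -1869$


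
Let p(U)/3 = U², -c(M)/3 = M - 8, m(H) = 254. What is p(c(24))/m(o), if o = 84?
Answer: 3456/127 ≈ 27.213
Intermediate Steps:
c(M) = 24 - 3*M (c(M) = -3*(M - 8) = -3*(-8 + M) = 24 - 3*M)
p(U) = 3*U²
p(c(24))/m(o) = (3*(24 - 3*24)²)/254 = (3*(24 - 72)²)*(1/254) = (3*(-48)²)*(1/254) = (3*2304)*(1/254) = 6912*(1/254) = 3456/127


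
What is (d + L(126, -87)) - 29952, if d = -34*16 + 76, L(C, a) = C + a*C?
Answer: -41256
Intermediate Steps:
L(C, a) = C + C*a
d = -468 (d = -544 + 76 = -468)
(d + L(126, -87)) - 29952 = (-468 + 126*(1 - 87)) - 29952 = (-468 + 126*(-86)) - 29952 = (-468 - 10836) - 29952 = -11304 - 29952 = -41256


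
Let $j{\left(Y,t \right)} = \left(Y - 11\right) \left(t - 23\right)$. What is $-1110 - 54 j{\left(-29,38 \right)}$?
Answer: $31290$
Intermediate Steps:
$j{\left(Y,t \right)} = \left(-23 + t\right) \left(-11 + Y\right)$ ($j{\left(Y,t \right)} = \left(-11 + Y\right) \left(-23 + t\right) = \left(-23 + t\right) \left(-11 + Y\right)$)
$-1110 - 54 j{\left(-29,38 \right)} = -1110 - 54 \left(253 - -667 - 418 - 1102\right) = -1110 - 54 \left(253 + 667 - 418 - 1102\right) = -1110 - -32400 = -1110 + 32400 = 31290$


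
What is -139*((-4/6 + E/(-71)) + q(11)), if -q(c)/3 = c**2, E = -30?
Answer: 10754569/213 ≈ 50491.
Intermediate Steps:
q(c) = -3*c**2
-139*((-4/6 + E/(-71)) + q(11)) = -139*((-4/6 - 30/(-71)) - 3*11**2) = -139*((-4*1/6 - 30*(-1/71)) - 3*121) = -139*((-2/3 + 30/71) - 363) = -139*(-52/213 - 363) = -139*(-77371/213) = 10754569/213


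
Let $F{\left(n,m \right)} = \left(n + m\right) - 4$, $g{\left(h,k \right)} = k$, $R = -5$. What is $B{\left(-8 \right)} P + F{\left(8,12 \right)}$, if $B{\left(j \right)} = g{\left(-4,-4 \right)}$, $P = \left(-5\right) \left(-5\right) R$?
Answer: $516$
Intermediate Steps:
$P = -125$ ($P = \left(-5\right) \left(-5\right) \left(-5\right) = 25 \left(-5\right) = -125$)
$F{\left(n,m \right)} = -4 + m + n$ ($F{\left(n,m \right)} = \left(m + n\right) - 4 = -4 + m + n$)
$B{\left(j \right)} = -4$
$B{\left(-8 \right)} P + F{\left(8,12 \right)} = \left(-4\right) \left(-125\right) + \left(-4 + 12 + 8\right) = 500 + 16 = 516$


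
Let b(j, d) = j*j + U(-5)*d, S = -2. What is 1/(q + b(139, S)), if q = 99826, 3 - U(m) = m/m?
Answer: 1/119143 ≈ 8.3933e-6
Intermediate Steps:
U(m) = 2 (U(m) = 3 - m/m = 3 - 1*1 = 3 - 1 = 2)
b(j, d) = j² + 2*d (b(j, d) = j*j + 2*d = j² + 2*d)
1/(q + b(139, S)) = 1/(99826 + (139² + 2*(-2))) = 1/(99826 + (19321 - 4)) = 1/(99826 + 19317) = 1/119143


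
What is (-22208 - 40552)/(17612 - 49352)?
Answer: 1046/529 ≈ 1.9773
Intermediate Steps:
(-22208 - 40552)/(17612 - 49352) = -62760/(-31740) = -62760*(-1/31740) = 1046/529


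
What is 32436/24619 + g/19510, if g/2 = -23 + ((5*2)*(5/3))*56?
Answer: 1016474029/720475035 ≈ 1.4108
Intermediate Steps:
g = 5462/3 (g = 2*(-23 + ((5*2)*(5/3))*56) = 2*(-23 + (10*(5*(⅓)))*56) = 2*(-23 + (10*(5/3))*56) = 2*(-23 + (50/3)*56) = 2*(-23 + 2800/3) = 2*(2731/3) = 5462/3 ≈ 1820.7)
32436/24619 + g/19510 = 32436/24619 + (5462/3)/19510 = 32436*(1/24619) + (5462/3)*(1/19510) = 32436/24619 + 2731/29265 = 1016474029/720475035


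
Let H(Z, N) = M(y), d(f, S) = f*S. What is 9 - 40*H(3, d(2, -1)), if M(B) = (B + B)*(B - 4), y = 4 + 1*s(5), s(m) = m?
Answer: -3591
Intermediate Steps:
d(f, S) = S*f
y = 9 (y = 4 + 1*5 = 4 + 5 = 9)
M(B) = 2*B*(-4 + B) (M(B) = (2*B)*(-4 + B) = 2*B*(-4 + B))
H(Z, N) = 90 (H(Z, N) = 2*9*(-4 + 9) = 2*9*5 = 90)
9 - 40*H(3, d(2, -1)) = 9 - 40*90 = 9 - 3600 = -3591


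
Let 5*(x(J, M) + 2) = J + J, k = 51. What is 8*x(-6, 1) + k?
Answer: 79/5 ≈ 15.800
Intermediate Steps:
x(J, M) = -2 + 2*J/5 (x(J, M) = -2 + (J + J)/5 = -2 + (2*J)/5 = -2 + 2*J/5)
8*x(-6, 1) + k = 8*(-2 + (⅖)*(-6)) + 51 = 8*(-2 - 12/5) + 51 = 8*(-22/5) + 51 = -176/5 + 51 = 79/5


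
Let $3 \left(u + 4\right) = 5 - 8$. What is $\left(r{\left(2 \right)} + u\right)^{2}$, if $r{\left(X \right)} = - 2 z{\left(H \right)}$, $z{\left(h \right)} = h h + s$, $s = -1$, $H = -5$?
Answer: $2809$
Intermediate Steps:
$u = -5$ ($u = -4 + \frac{5 - 8}{3} = -4 + \frac{1}{3} \left(-3\right) = -4 - 1 = -5$)
$z{\left(h \right)} = -1 + h^{2}$ ($z{\left(h \right)} = h h - 1 = h^{2} - 1 = -1 + h^{2}$)
$r{\left(X \right)} = -48$ ($r{\left(X \right)} = - 2 \left(-1 + \left(-5\right)^{2}\right) = - 2 \left(-1 + 25\right) = \left(-2\right) 24 = -48$)
$\left(r{\left(2 \right)} + u\right)^{2} = \left(-48 - 5\right)^{2} = \left(-53\right)^{2} = 2809$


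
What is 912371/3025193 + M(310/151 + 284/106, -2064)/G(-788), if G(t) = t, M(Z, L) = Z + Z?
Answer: 1381150852613/4769492057063 ≈ 0.28958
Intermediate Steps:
M(Z, L) = 2*Z
912371/3025193 + M(310/151 + 284/106, -2064)/G(-788) = 912371/3025193 + (2*(310/151 + 284/106))/(-788) = 912371*(1/3025193) + (2*(310*(1/151) + 284*(1/106)))*(-1/788) = 912371/3025193 + (2*(310/151 + 142/53))*(-1/788) = 912371/3025193 + (2*(37872/8003))*(-1/788) = 912371/3025193 + (75744/8003)*(-1/788) = 912371/3025193 - 18936/1576591 = 1381150852613/4769492057063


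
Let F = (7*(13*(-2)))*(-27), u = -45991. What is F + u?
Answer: -41077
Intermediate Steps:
F = 4914 (F = (7*(-26))*(-27) = -182*(-27) = 4914)
F + u = 4914 - 45991 = -41077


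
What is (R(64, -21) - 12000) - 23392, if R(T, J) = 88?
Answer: -35304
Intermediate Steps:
(R(64, -21) - 12000) - 23392 = (88 - 12000) - 23392 = -11912 - 23392 = -35304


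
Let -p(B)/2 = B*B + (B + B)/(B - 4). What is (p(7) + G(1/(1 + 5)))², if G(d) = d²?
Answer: 14922769/1296 ≈ 11514.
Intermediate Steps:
p(B) = -2*B² - 4*B/(-4 + B) (p(B) = -2*(B*B + (B + B)/(B - 4)) = -2*(B² + (2*B)/(-4 + B)) = -2*(B² + 2*B/(-4 + B)) = -2*B² - 4*B/(-4 + B))
(p(7) + G(1/(1 + 5)))² = (2*7*(-2 - 1*7² + 4*7)/(-4 + 7) + (1/(1 + 5))²)² = (2*7*(-2 - 1*49 + 28)/3 + (1/6)²)² = (2*7*(⅓)*(-2 - 49 + 28) + (⅙)²)² = (2*7*(⅓)*(-23) + 1/36)² = (-322/3 + 1/36)² = (-3863/36)² = 14922769/1296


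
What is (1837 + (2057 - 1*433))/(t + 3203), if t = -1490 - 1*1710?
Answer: 3461/3 ≈ 1153.7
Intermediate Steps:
t = -3200 (t = -1490 - 1710 = -3200)
(1837 + (2057 - 1*433))/(t + 3203) = (1837 + (2057 - 1*433))/(-3200 + 3203) = (1837 + (2057 - 433))/3 = (1837 + 1624)*(1/3) = 3461*(1/3) = 3461/3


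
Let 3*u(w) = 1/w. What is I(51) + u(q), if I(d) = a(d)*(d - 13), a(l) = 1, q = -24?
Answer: 2735/72 ≈ 37.986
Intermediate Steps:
u(w) = 1/(3*w)
I(d) = -13 + d (I(d) = 1*(d - 13) = 1*(-13 + d) = -13 + d)
I(51) + u(q) = (-13 + 51) + (1/3)/(-24) = 38 + (1/3)*(-1/24) = 38 - 1/72 = 2735/72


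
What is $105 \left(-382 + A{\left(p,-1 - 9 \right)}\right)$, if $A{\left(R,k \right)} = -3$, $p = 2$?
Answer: $-40425$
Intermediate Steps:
$105 \left(-382 + A{\left(p,-1 - 9 \right)}\right) = 105 \left(-382 - 3\right) = 105 \left(-385\right) = -40425$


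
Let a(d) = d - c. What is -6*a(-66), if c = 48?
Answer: 684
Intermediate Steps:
a(d) = -48 + d (a(d) = d - 1*48 = d - 48 = -48 + d)
-6*a(-66) = -6*(-48 - 66) = -6*(-114) = 684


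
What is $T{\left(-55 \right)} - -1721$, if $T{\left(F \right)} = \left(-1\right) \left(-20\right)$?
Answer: $1741$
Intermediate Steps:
$T{\left(F \right)} = 20$
$T{\left(-55 \right)} - -1721 = 20 - -1721 = 20 + 1721 = 1741$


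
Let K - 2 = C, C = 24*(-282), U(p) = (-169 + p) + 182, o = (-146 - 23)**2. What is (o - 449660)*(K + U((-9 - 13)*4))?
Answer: 2880738259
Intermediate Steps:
o = 28561 (o = (-169)**2 = 28561)
U(p) = 13 + p
C = -6768
K = -6766 (K = 2 - 6768 = -6766)
(o - 449660)*(K + U((-9 - 13)*4)) = (28561 - 449660)*(-6766 + (13 + (-9 - 13)*4)) = -421099*(-6766 + (13 - 22*4)) = -421099*(-6766 + (13 - 88)) = -421099*(-6766 - 75) = -421099*(-6841) = 2880738259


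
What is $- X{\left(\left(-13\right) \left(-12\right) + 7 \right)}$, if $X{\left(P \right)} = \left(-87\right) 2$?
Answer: $174$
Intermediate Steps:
$X{\left(P \right)} = -174$
$- X{\left(\left(-13\right) \left(-12\right) + 7 \right)} = \left(-1\right) \left(-174\right) = 174$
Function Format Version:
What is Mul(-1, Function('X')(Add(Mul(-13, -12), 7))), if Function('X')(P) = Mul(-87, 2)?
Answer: 174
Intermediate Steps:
Function('X')(P) = -174
Mul(-1, Function('X')(Add(Mul(-13, -12), 7))) = Mul(-1, -174) = 174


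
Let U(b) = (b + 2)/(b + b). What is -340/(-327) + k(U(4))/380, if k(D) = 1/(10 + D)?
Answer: 1389227/1335795 ≈ 1.0400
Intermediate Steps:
U(b) = (2 + b)/(2*b) (U(b) = (2 + b)/((2*b)) = (2 + b)*(1/(2*b)) = (2 + b)/(2*b))
-340/(-327) + k(U(4))/380 = -340/(-327) + 1/((10 + (1/2)*(2 + 4)/4)*380) = -340*(-1/327) + (1/380)/(10 + (1/2)*(1/4)*6) = 340/327 + (1/380)/(10 + 3/4) = 340/327 + (1/380)/(43/4) = 340/327 + (4/43)*(1/380) = 340/327 + 1/4085 = 1389227/1335795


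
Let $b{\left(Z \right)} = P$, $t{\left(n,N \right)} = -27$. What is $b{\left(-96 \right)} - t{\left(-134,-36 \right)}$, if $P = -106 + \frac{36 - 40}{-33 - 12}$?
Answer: $- \frac{3551}{45} \approx -78.911$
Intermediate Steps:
$P = - \frac{4766}{45}$ ($P = -106 - \frac{4}{-45} = -106 - - \frac{4}{45} = -106 + \frac{4}{45} = - \frac{4766}{45} \approx -105.91$)
$b{\left(Z \right)} = - \frac{4766}{45}$
$b{\left(-96 \right)} - t{\left(-134,-36 \right)} = - \frac{4766}{45} - -27 = - \frac{4766}{45} + 27 = - \frac{3551}{45}$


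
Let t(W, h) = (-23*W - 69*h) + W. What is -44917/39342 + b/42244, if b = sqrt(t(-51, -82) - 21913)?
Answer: -44917/39342 + I*sqrt(15133)/42244 ≈ -1.1417 + 0.002912*I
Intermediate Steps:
t(W, h) = -69*h - 22*W (t(W, h) = (-69*h - 23*W) + W = -69*h - 22*W)
b = I*sqrt(15133) (b = sqrt((-69*(-82) - 22*(-51)) - 21913) = sqrt((5658 + 1122) - 21913) = sqrt(6780 - 21913) = sqrt(-15133) = I*sqrt(15133) ≈ 123.02*I)
-44917/39342 + b/42244 = -44917/39342 + (I*sqrt(15133))/42244 = -44917*1/39342 + (I*sqrt(15133))*(1/42244) = -44917/39342 + I*sqrt(15133)/42244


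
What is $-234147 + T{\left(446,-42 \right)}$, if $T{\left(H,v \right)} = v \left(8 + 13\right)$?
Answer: $-235029$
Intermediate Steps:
$T{\left(H,v \right)} = 21 v$ ($T{\left(H,v \right)} = v 21 = 21 v$)
$-234147 + T{\left(446,-42 \right)} = -234147 + 21 \left(-42\right) = -234147 - 882 = -235029$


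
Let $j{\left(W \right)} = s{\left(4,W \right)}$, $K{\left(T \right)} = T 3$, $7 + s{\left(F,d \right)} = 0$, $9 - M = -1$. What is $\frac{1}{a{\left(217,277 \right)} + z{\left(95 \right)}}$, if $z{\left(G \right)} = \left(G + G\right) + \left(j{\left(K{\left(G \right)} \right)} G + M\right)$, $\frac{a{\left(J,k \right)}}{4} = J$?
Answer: $\frac{1}{403} \approx 0.0024814$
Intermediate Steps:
$M = 10$ ($M = 9 - -1 = 9 + 1 = 10$)
$s{\left(F,d \right)} = -7$ ($s{\left(F,d \right)} = -7 + 0 = -7$)
$K{\left(T \right)} = 3 T$
$a{\left(J,k \right)} = 4 J$
$j{\left(W \right)} = -7$
$z{\left(G \right)} = 10 - 5 G$ ($z{\left(G \right)} = \left(G + G\right) - \left(-10 + 7 G\right) = 2 G - \left(-10 + 7 G\right) = 10 - 5 G$)
$\frac{1}{a{\left(217,277 \right)} + z{\left(95 \right)}} = \frac{1}{4 \cdot 217 + \left(10 - 475\right)} = \frac{1}{868 + \left(10 - 475\right)} = \frac{1}{868 - 465} = \frac{1}{403}$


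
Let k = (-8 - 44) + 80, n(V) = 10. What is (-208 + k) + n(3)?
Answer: -170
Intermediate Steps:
k = 28 (k = -52 + 80 = 28)
(-208 + k) + n(3) = (-208 + 28) + 10 = -180 + 10 = -170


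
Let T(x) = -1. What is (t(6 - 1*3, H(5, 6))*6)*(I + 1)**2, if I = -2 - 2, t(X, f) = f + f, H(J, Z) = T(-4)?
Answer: -108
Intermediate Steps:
H(J, Z) = -1
t(X, f) = 2*f
I = -4
(t(6 - 1*3, H(5, 6))*6)*(I + 1)**2 = ((2*(-1))*6)*(-4 + 1)**2 = -2*6*(-3)**2 = -12*9 = -108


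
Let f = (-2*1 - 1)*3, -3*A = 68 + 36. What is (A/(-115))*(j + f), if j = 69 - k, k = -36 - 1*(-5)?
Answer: 9464/345 ≈ 27.432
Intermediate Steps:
A = -104/3 (A = -(68 + 36)/3 = -⅓*104 = -104/3 ≈ -34.667)
k = -31 (k = -36 + 5 = -31)
f = -9 (f = (-2 - 1)*3 = -3*3 = -9)
j = 100 (j = 69 - 1*(-31) = 69 + 31 = 100)
(A/(-115))*(j + f) = (-104/3/(-115))*(100 - 9) = -104/3*(-1/115)*91 = (104/345)*91 = 9464/345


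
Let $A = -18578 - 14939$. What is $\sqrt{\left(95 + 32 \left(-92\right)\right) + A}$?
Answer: $i \sqrt{36366} \approx 190.7 i$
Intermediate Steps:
$A = -33517$ ($A = -18578 - 14939 = -33517$)
$\sqrt{\left(95 + 32 \left(-92\right)\right) + A} = \sqrt{\left(95 + 32 \left(-92\right)\right) - 33517} = \sqrt{\left(95 - 2944\right) - 33517} = \sqrt{-2849 - 33517} = \sqrt{-36366} = i \sqrt{36366}$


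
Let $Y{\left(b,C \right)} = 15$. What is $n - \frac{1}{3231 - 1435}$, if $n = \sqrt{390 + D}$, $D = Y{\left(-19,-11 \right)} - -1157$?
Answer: $- \frac{1}{1796} + \sqrt{1562} \approx 39.522$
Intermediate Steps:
$D = 1172$ ($D = 15 - -1157 = 15 + 1157 = 1172$)
$n = \sqrt{1562}$ ($n = \sqrt{390 + 1172} = \sqrt{1562} \approx 39.522$)
$n - \frac{1}{3231 - 1435} = \sqrt{1562} - \frac{1}{3231 - 1435} = \sqrt{1562} - \frac{1}{1796} = - \frac{1}{1796} + \sqrt{1562}$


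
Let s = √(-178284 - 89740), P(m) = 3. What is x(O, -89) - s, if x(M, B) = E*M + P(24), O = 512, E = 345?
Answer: 176643 - 2*I*√67006 ≈ 1.7664e+5 - 517.71*I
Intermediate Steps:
x(M, B) = 3 + 345*M (x(M, B) = 345*M + 3 = 3 + 345*M)
s = 2*I*√67006 (s = √(-268024) = 2*I*√67006 ≈ 517.71*I)
x(O, -89) - s = (3 + 345*512) - 2*I*√67006 = (3 + 176640) - 2*I*√67006 = 176643 - 2*I*√67006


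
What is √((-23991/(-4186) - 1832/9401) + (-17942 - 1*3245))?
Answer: I*√669431955433288502/5621798 ≈ 145.54*I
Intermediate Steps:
√((-23991/(-4186) - 1832/9401) + (-17942 - 1*3245)) = √((-23991*(-1/4186) - 1832*1/9401) + (-17942 - 3245)) = √((23991/4186 - 1832/9401) - 21187) = √(31124377/5621798 - 21187) = √(-119077909849/5621798) = I*√669431955433288502/5621798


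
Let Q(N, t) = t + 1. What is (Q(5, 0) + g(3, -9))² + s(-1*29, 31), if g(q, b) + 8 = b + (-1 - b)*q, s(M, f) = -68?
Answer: -4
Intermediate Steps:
g(q, b) = -8 + b + q*(-1 - b) (g(q, b) = -8 + (b + (-1 - b)*q) = -8 + (b + q*(-1 - b)) = -8 + b + q*(-1 - b))
Q(N, t) = 1 + t
(Q(5, 0) + g(3, -9))² + s(-1*29, 31) = ((1 + 0) + (-8 - 9 - 1*3 - 1*(-9)*3))² - 68 = (1 + (-8 - 9 - 3 + 27))² - 68 = (1 + 7)² - 68 = 8² - 68 = 64 - 68 = -4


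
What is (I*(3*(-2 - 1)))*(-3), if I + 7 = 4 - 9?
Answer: -324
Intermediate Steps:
I = -12 (I = -7 + (4 - 9) = -7 - 5 = -12)
(I*(3*(-2 - 1)))*(-3) = -36*(-2 - 1)*(-3) = -36*(-3)*(-3) = -12*(-9)*(-3) = 108*(-3) = -324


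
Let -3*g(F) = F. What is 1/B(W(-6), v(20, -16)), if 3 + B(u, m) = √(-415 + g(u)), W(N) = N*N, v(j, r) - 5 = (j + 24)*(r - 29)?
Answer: -3/436 - I*√427/436 ≈ -0.0068807 - 0.047394*I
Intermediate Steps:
g(F) = -F/3
v(j, r) = 5 + (-29 + r)*(24 + j) (v(j, r) = 5 + (j + 24)*(r - 29) = 5 + (24 + j)*(-29 + r) = 5 + (-29 + r)*(24 + j))
W(N) = N²
B(u, m) = -3 + √(-415 - u/3)
1/B(W(-6), v(20, -16)) = 1/(-3 + √(-3735 - 3*(-6)²)/3) = 1/(-3 + √(-3735 - 3*36)/3) = 1/(-3 + √(-3735 - 108)/3) = 1/(-3 + √(-3843)/3) = 1/(-3 + (3*I*√427)/3) = 1/(-3 + I*√427)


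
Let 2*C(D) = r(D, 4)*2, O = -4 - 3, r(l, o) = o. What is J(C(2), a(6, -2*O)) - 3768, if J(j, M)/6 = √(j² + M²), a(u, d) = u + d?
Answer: -3768 + 24*√26 ≈ -3645.6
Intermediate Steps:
O = -7
a(u, d) = d + u
C(D) = 4 (C(D) = (4*2)/2 = (½)*8 = 4)
J(j, M) = 6*√(M² + j²) (J(j, M) = 6*√(j² + M²) = 6*√(M² + j²))
J(C(2), a(6, -2*O)) - 3768 = 6*√((-2*(-7) + 6)² + 4²) - 3768 = 6*√((14 + 6)² + 16) - 3768 = 6*√(20² + 16) - 3768 = 6*√(400 + 16) - 3768 = 6*√416 - 3768 = 6*(4*√26) - 3768 = 24*√26 - 3768 = -3768 + 24*√26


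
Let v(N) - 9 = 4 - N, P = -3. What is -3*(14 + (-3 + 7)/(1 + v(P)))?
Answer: -726/17 ≈ -42.706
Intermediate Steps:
v(N) = 13 - N (v(N) = 9 + (4 - N) = 13 - N)
-3*(14 + (-3 + 7)/(1 + v(P))) = -3*(14 + (-3 + 7)/(1 + (13 - 1*(-3)))) = -3*(14 + 4/(1 + (13 + 3))) = -3*(14 + 4/(1 + 16)) = -3*(14 + 4/17) = -3*242/17 = -726/17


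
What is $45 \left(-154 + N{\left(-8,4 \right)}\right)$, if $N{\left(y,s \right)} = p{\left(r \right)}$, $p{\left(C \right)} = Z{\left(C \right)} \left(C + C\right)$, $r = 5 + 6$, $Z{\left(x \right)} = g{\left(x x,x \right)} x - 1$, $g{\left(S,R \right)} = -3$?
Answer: $-40590$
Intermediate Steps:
$Z{\left(x \right)} = -1 - 3 x$ ($Z{\left(x \right)} = - 3 x - 1 = -1 - 3 x$)
$r = 11$
$p{\left(C \right)} = 2 C \left(-1 - 3 C\right)$ ($p{\left(C \right)} = \left(-1 - 3 C\right) \left(C + C\right) = \left(-1 - 3 C\right) 2 C = 2 C \left(-1 - 3 C\right)$)
$N{\left(y,s \right)} = -748$ ($N{\left(y,s \right)} = 2 \cdot 11 \left(-1 - 33\right) = 2 \cdot 11 \left(-34\right) = -748$)
$45 \left(-154 + N{\left(-8,4 \right)}\right) = 45 \left(-154 - 748\right) = 45 \left(-902\right) = -40590$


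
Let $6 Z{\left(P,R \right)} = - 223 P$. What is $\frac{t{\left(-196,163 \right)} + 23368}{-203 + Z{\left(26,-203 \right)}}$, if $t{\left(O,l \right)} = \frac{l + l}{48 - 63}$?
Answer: $- \frac{175097}{8770} \approx -19.965$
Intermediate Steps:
$Z{\left(P,R \right)} = - \frac{223 P}{6}$ ($Z{\left(P,R \right)} = \frac{\left(-223\right) P}{6} = - \frac{223 P}{6}$)
$t{\left(O,l \right)} = - \frac{2 l}{15}$ ($t{\left(O,l \right)} = \frac{2 l}{-15} = 2 l \left(- \frac{1}{15}\right) = - \frac{2 l}{15}$)
$\frac{t{\left(-196,163 \right)} + 23368}{-203 + Z{\left(26,-203 \right)}} = \frac{\left(- \frac{2}{15}\right) 163 + 23368}{-203 - \frac{2899}{3}} = \frac{- \frac{326}{15} + 23368}{-203 - \frac{2899}{3}} = \frac{350194}{15 \left(- \frac{3508}{3}\right)} = \frac{350194}{15} \left(- \frac{3}{3508}\right) = - \frac{175097}{8770}$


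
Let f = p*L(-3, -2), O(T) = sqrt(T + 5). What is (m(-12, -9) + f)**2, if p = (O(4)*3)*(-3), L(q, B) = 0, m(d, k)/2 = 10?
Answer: 400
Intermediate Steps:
m(d, k) = 20 (m(d, k) = 2*10 = 20)
O(T) = sqrt(5 + T)
p = -27 (p = (sqrt(5 + 4)*3)*(-3) = (sqrt(9)*3)*(-3) = (3*3)*(-3) = 9*(-3) = -27)
f = 0 (f = -27*0 = 0)
(m(-12, -9) + f)**2 = (20 + 0)**2 = 20**2 = 400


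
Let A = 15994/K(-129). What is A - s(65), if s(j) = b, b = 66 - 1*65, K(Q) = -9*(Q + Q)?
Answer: 6836/1161 ≈ 5.8880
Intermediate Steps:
K(Q) = -18*Q
b = 1 (b = 66 - 65 = 1)
s(j) = 1
A = 7997/1161 (A = 15994/((-18*(-129))) = 15994/2322 = 15994*(1/2322) = 7997/1161 ≈ 6.8880)
A - s(65) = 7997/1161 - 1*1 = 7997/1161 - 1 = 6836/1161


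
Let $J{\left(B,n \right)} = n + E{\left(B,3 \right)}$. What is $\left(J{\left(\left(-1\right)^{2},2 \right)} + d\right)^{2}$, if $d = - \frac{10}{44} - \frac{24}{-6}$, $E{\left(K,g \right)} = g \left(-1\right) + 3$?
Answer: $\frac{16129}{484} \approx 33.324$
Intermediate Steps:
$E{\left(K,g \right)} = 3 - g$ ($E{\left(K,g \right)} = - g + 3 = 3 - g$)
$d = \frac{83}{22}$ ($d = \left(-10\right) \frac{1}{44} - -4 = - \frac{5}{22} + 4 = \frac{83}{22} \approx 3.7727$)
$J{\left(B,n \right)} = n$ ($J{\left(B,n \right)} = n + \left(3 - 3\right) = n + 0 = n$)
$\left(J{\left(\left(-1\right)^{2},2 \right)} + d\right)^{2} = \left(2 + \frac{83}{22}\right)^{2} = \left(\frac{127}{22}\right)^{2} = \frac{16129}{484}$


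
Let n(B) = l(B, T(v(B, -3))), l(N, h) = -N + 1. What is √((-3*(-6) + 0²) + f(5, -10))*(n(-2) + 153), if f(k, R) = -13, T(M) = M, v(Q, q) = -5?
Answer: 156*√5 ≈ 348.83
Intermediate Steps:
l(N, h) = 1 - N
n(B) = 1 - B
√((-3*(-6) + 0²) + f(5, -10))*(n(-2) + 153) = √((-3*(-6) + 0²) - 13)*((1 - 1*(-2)) + 153) = √((18 + 0) - 13)*((1 + 2) + 153) = √(18 - 13)*(3 + 153) = √5*156 = 156*√5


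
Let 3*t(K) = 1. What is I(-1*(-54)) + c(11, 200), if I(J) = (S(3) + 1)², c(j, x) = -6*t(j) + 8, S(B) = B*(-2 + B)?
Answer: 22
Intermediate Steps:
t(K) = ⅓ (t(K) = (⅓)*1 = ⅓)
c(j, x) = 6 (c(j, x) = -6*⅓ + 8 = -2 + 8 = 6)
I(J) = 16 (I(J) = (3*(-2 + 3) + 1)² = (3*1 + 1)² = (3 + 1)² = 4² = 16)
I(-1*(-54)) + c(11, 200) = 16 + 6 = 22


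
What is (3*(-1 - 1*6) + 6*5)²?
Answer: 81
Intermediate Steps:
(3*(-1 - 1*6) + 6*5)² = (3*(-1 - 6) + 30)² = (3*(-7) + 30)² = (-21 + 30)² = 9² = 81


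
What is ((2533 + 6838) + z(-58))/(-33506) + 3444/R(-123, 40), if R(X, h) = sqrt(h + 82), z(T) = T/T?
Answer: -426/1523 + 1722*sqrt(122)/61 ≈ 311.53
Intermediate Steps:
z(T) = 1
R(X, h) = sqrt(82 + h)
((2533 + 6838) + z(-58))/(-33506) + 3444/R(-123, 40) = ((2533 + 6838) + 1)/(-33506) + 3444/(sqrt(82 + 40)) = (9371 + 1)*(-1/33506) + 3444/(sqrt(122)) = 9372*(-1/33506) + 3444*(sqrt(122)/122) = -426/1523 + 1722*sqrt(122)/61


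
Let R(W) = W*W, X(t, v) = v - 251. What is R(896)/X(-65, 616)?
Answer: 802816/365 ≈ 2199.5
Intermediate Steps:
X(t, v) = -251 + v
R(W) = W**2
R(896)/X(-65, 616) = 896**2/(-251 + 616) = 802816/365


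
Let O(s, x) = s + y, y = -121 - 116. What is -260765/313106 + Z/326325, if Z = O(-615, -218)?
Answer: -28453634979/34058105150 ≈ -0.83544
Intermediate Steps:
y = -237
O(s, x) = -237 + s (O(s, x) = s - 237 = -237 + s)
Z = -852 (Z = -237 - 615 = -852)
-260765/313106 + Z/326325 = -260765/313106 - 852/326325 = -260765*1/313106 - 852*1/326325 = -260765/313106 - 284/108775 = -28453634979/34058105150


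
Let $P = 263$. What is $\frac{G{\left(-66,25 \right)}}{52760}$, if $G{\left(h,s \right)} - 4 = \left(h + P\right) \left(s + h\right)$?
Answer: $- \frac{8073}{52760} \approx -0.15301$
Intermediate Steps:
$G{\left(h,s \right)} = 4 + \left(263 + h\right) \left(h + s\right)$ ($G{\left(h,s \right)} = 4 + \left(h + 263\right) \left(s + h\right) = 4 + \left(263 + h\right) \left(h + s\right)$)
$\frac{G{\left(-66,25 \right)}}{52760} = \frac{4 + \left(-66\right)^{2} + 263 \left(-66\right) + 263 \cdot 25 - 1650}{52760} = \left(4 + 4356 - 17358 + 6575 - 1650\right) \frac{1}{52760} = \left(-8073\right) \frac{1}{52760} = - \frac{8073}{52760}$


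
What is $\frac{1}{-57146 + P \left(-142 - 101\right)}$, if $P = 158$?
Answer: $- \frac{1}{95540} \approx -1.0467 \cdot 10^{-5}$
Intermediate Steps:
$\frac{1}{-57146 + P \left(-142 - 101\right)} = \frac{1}{-57146 + 158 \left(-142 - 101\right)} = \frac{1}{-57146 + 158 \left(-243\right)} = \frac{1}{-57146 - 38394} = \frac{1}{-95540} = - \frac{1}{95540}$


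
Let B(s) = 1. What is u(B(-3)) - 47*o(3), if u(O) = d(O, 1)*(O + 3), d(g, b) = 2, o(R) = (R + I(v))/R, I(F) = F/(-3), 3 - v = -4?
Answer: -22/9 ≈ -2.4444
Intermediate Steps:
v = 7 (v = 3 - 1*(-4) = 3 + 4 = 7)
I(F) = -F/3 (I(F) = F*(-⅓) = -F/3)
o(R) = (-7/3 + R)/R (o(R) = (R - ⅓*7)/R = (R - 7/3)/R = (-7/3 + R)/R)
u(O) = 6 + 2*O (u(O) = 2*(O + 3) = 2*(3 + O) = 6 + 2*O)
u(B(-3)) - 47*o(3) = (6 + 2*1) - 47*(-7/3 + 3)/3 = (6 + 2) - 47*2/(3*3) = 8 - 47*2/9 = 8 - 94/9 = -22/9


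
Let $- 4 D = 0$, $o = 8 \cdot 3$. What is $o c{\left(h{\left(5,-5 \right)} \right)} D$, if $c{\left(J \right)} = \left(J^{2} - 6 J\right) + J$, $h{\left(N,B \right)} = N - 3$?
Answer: $0$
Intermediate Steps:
$h{\left(N,B \right)} = -3 + N$
$c{\left(J \right)} = J^{2} - 5 J$
$o = 24$
$D = 0$ ($D = \left(- \frac{1}{4}\right) 0 = 0$)
$o c{\left(h{\left(5,-5 \right)} \right)} D = 24 \left(-3 + 5\right) \left(-5 + \left(-3 + 5\right)\right) 0 = 24 \cdot 2 \left(-5 + 2\right) 0 = 24 \cdot 2 \left(-3\right) 0 = 24 \left(-6\right) 0 = \left(-144\right) 0 = 0$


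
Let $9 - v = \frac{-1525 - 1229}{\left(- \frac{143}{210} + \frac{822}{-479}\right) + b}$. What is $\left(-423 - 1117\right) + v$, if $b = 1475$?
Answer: $- \frac{226508677763}{148129133} \approx -1529.1$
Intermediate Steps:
$v = \frac{1610187057}{148129133}$ ($v = 9 - \frac{-1525 - 1229}{\left(- \frac{143}{210} + \frac{822}{-479}\right) + 1475} = 9 - - \frac{2754}{\left(\left(-143\right) \frac{1}{210} + 822 \left(- \frac{1}{479}\right)\right) + 1475} = 9 - - \frac{2754}{\left(- \frac{143}{210} - \frac{822}{479}\right) + 1475} = 9 - - \frac{2754}{- \frac{241117}{100590} + 1475} = 9 - - \frac{2754}{\frac{148129133}{100590}} = 9 - \left(-2754\right) \frac{100590}{148129133} = 9 - - \frac{277024860}{148129133} = 9 + \frac{277024860}{148129133} = \frac{1610187057}{148129133} \approx 10.87$)
$\left(-423 - 1117\right) + v = \left(-423 - 1117\right) + \frac{1610187057}{148129133} = -1540 + \frac{1610187057}{148129133} = - \frac{226508677763}{148129133}$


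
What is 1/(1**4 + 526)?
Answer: 1/527 ≈ 0.0018975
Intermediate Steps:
1/(1**4 + 526) = 1/(1 + 526) = 1/527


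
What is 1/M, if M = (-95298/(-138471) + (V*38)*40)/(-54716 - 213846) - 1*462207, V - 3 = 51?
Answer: -6198008117/2864764632033382 ≈ -2.1635e-6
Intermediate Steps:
V = 54 (V = 3 + 51 = 54)
M = -2864764632033382/6198008117 (M = (-95298/(-138471) + (54*38)*40)/(-54716 - 213846) - 1*462207 = (-95298*(-1/138471) + 2052*40)/(-268562) - 462207 = (31766/46157 + 82080)*(-1/268562) - 462207 = (3788598326/46157)*(-1/268562) - 462207 = -1894299163/6198008117 - 462207 = -2864764632033382/6198008117 ≈ -4.6221e+5)
1/M = 1/(-2864764632033382/6198008117) = -6198008117/2864764632033382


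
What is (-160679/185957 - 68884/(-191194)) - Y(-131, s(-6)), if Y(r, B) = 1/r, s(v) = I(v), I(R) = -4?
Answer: -1155419686010/2328778004099 ≈ -0.49615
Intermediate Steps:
s(v) = -4
(-160679/185957 - 68884/(-191194)) - Y(-131, s(-6)) = (-160679/185957 - 68884/(-191194)) - 1/(-131) = (-160679*1/185957 - 68884*(-1/191194)) - 1*(-1/131) = (-160679/185957 + 34442/95597) + 1/131 = -8955699369/17776931329 + 1/131 = -1155419686010/2328778004099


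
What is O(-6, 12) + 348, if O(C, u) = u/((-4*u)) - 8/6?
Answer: 4157/12 ≈ 346.42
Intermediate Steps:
O(C, u) = -19/12 (O(C, u) = u*(-1/(4*u)) - 8*1/6 = -1/4 - 4/3 = -19/12)
O(-6, 12) + 348 = -19/12 + 348 = 4157/12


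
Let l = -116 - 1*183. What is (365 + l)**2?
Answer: 4356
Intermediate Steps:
l = -299 (l = -116 - 183 = -299)
(365 + l)**2 = (365 - 299)**2 = 66**2 = 4356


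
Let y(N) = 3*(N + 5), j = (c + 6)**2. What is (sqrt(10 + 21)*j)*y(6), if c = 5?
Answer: 3993*sqrt(31) ≈ 22232.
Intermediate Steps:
j = 121 (j = (5 + 6)**2 = 11**2 = 121)
y(N) = 15 + 3*N (y(N) = 3*(5 + N) = 15 + 3*N)
(sqrt(10 + 21)*j)*y(6) = (sqrt(10 + 21)*121)*(15 + 3*6) = (sqrt(31)*121)*(15 + 18) = (121*sqrt(31))*33 = 3993*sqrt(31)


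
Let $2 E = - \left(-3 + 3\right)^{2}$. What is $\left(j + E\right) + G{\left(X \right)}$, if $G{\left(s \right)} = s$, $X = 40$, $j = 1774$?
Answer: $1814$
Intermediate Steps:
$E = 0$ ($E = \frac{\left(-1\right) \left(-3 + 3\right)^{2}}{2} = \frac{\left(-1\right) 0^{2}}{2} = \frac{\left(-1\right) 0}{2} = \frac{1}{2} \cdot 0 = 0$)
$\left(j + E\right) + G{\left(X \right)} = \left(1774 + 0\right) + 40 = 1774 + 40 = 1814$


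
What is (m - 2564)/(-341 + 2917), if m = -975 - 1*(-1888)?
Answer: -1651/2576 ≈ -0.64092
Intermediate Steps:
m = 913 (m = -975 + 1888 = 913)
(m - 2564)/(-341 + 2917) = (913 - 2564)/(-341 + 2917) = -1651/2576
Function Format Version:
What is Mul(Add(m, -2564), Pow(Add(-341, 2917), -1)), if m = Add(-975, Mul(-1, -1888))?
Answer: Rational(-1651, 2576) ≈ -0.64092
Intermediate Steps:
m = 913 (m = Add(-975, 1888) = 913)
Mul(Add(m, -2564), Pow(Add(-341, 2917), -1)) = Mul(Add(913, -2564), Pow(Add(-341, 2917), -1)) = Mul(-1651, Pow(2576, -1)) = Mul(-1651, Rational(1, 2576)) = Rational(-1651, 2576)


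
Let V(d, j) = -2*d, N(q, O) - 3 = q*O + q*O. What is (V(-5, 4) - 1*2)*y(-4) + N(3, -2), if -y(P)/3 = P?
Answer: 87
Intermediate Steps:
N(q, O) = 3 + 2*O*q (N(q, O) = 3 + (q*O + q*O) = 3 + (O*q + O*q) = 3 + 2*O*q)
y(P) = -3*P
(V(-5, 4) - 1*2)*y(-4) + N(3, -2) = (-2*(-5) - 1*2)*(-3*(-4)) + (3 + 2*(-2)*3) = (10 - 2)*12 + (3 - 12) = 8*12 - 9 = 96 - 9 = 87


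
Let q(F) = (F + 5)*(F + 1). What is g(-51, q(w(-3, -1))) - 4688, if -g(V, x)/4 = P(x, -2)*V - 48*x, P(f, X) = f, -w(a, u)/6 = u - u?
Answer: -2708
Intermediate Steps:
w(a, u) = 0 (w(a, u) = -6*(u - u) = -6*0 = 0)
q(F) = (1 + F)*(5 + F) (q(F) = (5 + F)*(1 + F) = (1 + F)*(5 + F))
g(V, x) = 192*x - 4*V*x (g(V, x) = -4*(x*V - 48*x) = -4*(V*x - 48*x) = -4*(-48*x + V*x) = 192*x - 4*V*x)
g(-51, q(w(-3, -1))) - 4688 = 4*(5 + 0**2 + 6*0)*(48 - 1*(-51)) - 4688 = 4*(5 + 0 + 0)*(48 + 51) - 4688 = 4*5*99 - 4688 = 1980 - 4688 = -2708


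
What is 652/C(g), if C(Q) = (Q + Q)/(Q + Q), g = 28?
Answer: 652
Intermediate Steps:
C(Q) = 1 (C(Q) = (2*Q)/((2*Q)) = (2*Q)*(1/(2*Q)) = 1)
652/C(g) = 652/1 = 652*1 = 652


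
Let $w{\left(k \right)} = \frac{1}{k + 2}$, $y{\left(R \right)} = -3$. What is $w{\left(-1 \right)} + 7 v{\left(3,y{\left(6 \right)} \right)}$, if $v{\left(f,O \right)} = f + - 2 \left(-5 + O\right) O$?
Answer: $-314$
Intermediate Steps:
$w{\left(k \right)} = \frac{1}{2 + k}$
$v{\left(f,O \right)} = f + O \left(10 - 2 O\right)$ ($v{\left(f,O \right)} = f + \left(10 - 2 O\right) O = f + O \left(10 - 2 O\right)$)
$w{\left(-1 \right)} + 7 v{\left(3,y{\left(6 \right)} \right)} = \frac{1}{2 - 1} + 7 \left(3 - 2 \left(-3\right)^{2} + 10 \left(-3\right)\right) = 1^{-1} + 7 \left(3 - 18 - 30\right) = 1 + 7 \left(3 - 18 - 30\right) = 1 + 7 \left(-45\right) = 1 - 315 = -314$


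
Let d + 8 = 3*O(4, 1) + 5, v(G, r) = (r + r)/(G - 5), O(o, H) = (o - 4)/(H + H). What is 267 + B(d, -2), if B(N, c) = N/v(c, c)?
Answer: 1047/4 ≈ 261.75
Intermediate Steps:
O(o, H) = (-4 + o)/(2*H) (O(o, H) = (-4 + o)/((2*H)) = (-4 + o)*(1/(2*H)) = (-4 + o)/(2*H))
v(G, r) = 2*r/(-5 + G) (v(G, r) = (2*r)/(-5 + G) = 2*r/(-5 + G))
d = -3 (d = -8 + (3*((½)*(-4 + 4)/1) + 5) = -8 + (3*((½)*1*0) + 5) = -8 + (3*0 + 5) = -8 + (0 + 5) = -8 + 5 = -3)
B(N, c) = N*(-5 + c)/(2*c) (B(N, c) = N/((2*c/(-5 + c))) = N*((-5 + c)/(2*c)) = N*(-5 + c)/(2*c))
267 + B(d, -2) = 267 + (½)*(-3)*(-5 - 2)/(-2) = 267 + (½)*(-3)*(-½)*(-7) = 267 - 21/4 = 1047/4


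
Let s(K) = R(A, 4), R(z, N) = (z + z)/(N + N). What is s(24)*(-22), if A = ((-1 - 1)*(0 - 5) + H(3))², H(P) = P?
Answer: -1859/2 ≈ -929.50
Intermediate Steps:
A = 169 (A = ((-1 - 1)*(0 - 5) + 3)² = (-2*(-5) + 3)² = (10 + 3)² = 13² = 169)
R(z, N) = z/N (R(z, N) = (2*z)/((2*N)) = (2*z)*(1/(2*N)) = z/N)
s(K) = 169/4
s(24)*(-22) = (169/4)*(-22) = -1859/2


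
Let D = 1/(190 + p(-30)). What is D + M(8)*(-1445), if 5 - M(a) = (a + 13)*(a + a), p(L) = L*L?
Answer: 521341551/1090 ≈ 4.7830e+5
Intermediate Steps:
p(L) = L²
D = 1/1090 (D = 1/(190 + (-30)²) = 1/(190 + 900) = 1/1090 ≈ 0.00091743)
M(a) = 5 - 2*a*(13 + a) (M(a) = 5 - (a + 13)*(a + a) = 5 - (13 + a)*2*a = 5 - 2*a*(13 + a))
D + M(8)*(-1445) = 1/1090 + (5 - 26*8 - 2*8²)*(-1445) = 1/1090 + (5 - 208 - 2*64)*(-1445) = 1/1090 + (5 - 208 - 128)*(-1445) = 1/1090 - 331*(-1445) = 1/1090 + 478295 = 521341551/1090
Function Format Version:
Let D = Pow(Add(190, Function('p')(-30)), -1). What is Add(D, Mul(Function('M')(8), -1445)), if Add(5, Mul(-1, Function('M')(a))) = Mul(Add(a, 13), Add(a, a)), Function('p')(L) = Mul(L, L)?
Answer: Rational(521341551, 1090) ≈ 4.7830e+5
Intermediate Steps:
Function('p')(L) = Pow(L, 2)
D = Rational(1, 1090) (D = Pow(Add(190, Pow(-30, 2)), -1) = Pow(Add(190, 900), -1) = Pow(1090, -1) = Rational(1, 1090) ≈ 0.00091743)
Function('M')(a) = Add(5, Mul(-2, a, Add(13, a))) (Function('M')(a) = Add(5, Mul(-1, Mul(Add(a, 13), Add(a, a)))) = Add(5, Mul(-1, Mul(Add(13, a), Mul(2, a)))) = Add(5, Mul(-1, Mul(2, a, Add(13, a)))) = Add(5, Mul(-2, a, Add(13, a))))
Add(D, Mul(Function('M')(8), -1445)) = Add(Rational(1, 1090), Mul(Add(5, Mul(-26, 8), Mul(-2, Pow(8, 2))), -1445)) = Add(Rational(1, 1090), Mul(Add(5, -208, Mul(-2, 64)), -1445)) = Add(Rational(1, 1090), Mul(Add(5, -208, -128), -1445)) = Add(Rational(1, 1090), Mul(-331, -1445)) = Add(Rational(1, 1090), 478295) = Rational(521341551, 1090)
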